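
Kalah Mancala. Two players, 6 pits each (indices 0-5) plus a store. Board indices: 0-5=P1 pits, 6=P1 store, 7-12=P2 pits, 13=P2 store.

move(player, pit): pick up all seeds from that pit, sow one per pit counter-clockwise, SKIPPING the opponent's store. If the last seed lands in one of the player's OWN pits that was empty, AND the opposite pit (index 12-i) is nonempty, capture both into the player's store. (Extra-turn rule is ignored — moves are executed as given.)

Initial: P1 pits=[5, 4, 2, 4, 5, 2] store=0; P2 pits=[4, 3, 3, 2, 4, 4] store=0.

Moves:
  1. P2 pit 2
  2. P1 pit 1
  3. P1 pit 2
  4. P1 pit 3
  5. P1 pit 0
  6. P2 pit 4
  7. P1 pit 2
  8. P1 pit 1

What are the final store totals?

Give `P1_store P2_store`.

Answer: 1 1

Derivation:
Move 1: P2 pit2 -> P1=[5,4,2,4,5,2](0) P2=[4,3,0,3,5,5](0)
Move 2: P1 pit1 -> P1=[5,0,3,5,6,3](0) P2=[4,3,0,3,5,5](0)
Move 3: P1 pit2 -> P1=[5,0,0,6,7,4](0) P2=[4,3,0,3,5,5](0)
Move 4: P1 pit3 -> P1=[5,0,0,0,8,5](1) P2=[5,4,1,3,5,5](0)
Move 5: P1 pit0 -> P1=[0,1,1,1,9,6](1) P2=[5,4,1,3,5,5](0)
Move 6: P2 pit4 -> P1=[1,2,2,1,9,6](1) P2=[5,4,1,3,0,6](1)
Move 7: P1 pit2 -> P1=[1,2,0,2,10,6](1) P2=[5,4,1,3,0,6](1)
Move 8: P1 pit1 -> P1=[1,0,1,3,10,6](1) P2=[5,4,1,3,0,6](1)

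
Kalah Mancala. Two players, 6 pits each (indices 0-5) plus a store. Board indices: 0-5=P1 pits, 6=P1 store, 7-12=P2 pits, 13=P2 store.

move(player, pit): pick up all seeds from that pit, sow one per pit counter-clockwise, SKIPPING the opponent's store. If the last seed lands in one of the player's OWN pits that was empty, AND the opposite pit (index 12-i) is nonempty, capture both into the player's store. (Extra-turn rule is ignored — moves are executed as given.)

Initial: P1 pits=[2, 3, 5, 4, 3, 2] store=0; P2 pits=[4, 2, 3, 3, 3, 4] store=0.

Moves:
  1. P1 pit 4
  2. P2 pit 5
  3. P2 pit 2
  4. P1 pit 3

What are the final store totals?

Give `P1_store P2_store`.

Move 1: P1 pit4 -> P1=[2,3,5,4,0,3](1) P2=[5,2,3,3,3,4](0)
Move 2: P2 pit5 -> P1=[3,4,6,4,0,3](1) P2=[5,2,3,3,3,0](1)
Move 3: P2 pit2 -> P1=[0,4,6,4,0,3](1) P2=[5,2,0,4,4,0](5)
Move 4: P1 pit3 -> P1=[0,4,6,0,1,4](2) P2=[6,2,0,4,4,0](5)

Answer: 2 5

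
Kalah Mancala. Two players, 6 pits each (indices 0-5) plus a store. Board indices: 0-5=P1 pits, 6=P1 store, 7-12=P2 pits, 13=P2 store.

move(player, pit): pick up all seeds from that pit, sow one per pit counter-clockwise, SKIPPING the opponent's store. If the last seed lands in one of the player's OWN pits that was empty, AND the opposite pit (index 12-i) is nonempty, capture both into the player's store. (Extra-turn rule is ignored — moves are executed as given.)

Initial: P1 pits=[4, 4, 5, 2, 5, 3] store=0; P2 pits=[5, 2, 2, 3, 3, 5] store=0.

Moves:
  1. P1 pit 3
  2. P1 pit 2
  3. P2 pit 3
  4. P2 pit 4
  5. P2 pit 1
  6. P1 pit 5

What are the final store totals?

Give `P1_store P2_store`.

Move 1: P1 pit3 -> P1=[4,4,5,0,6,4](0) P2=[5,2,2,3,3,5](0)
Move 2: P1 pit2 -> P1=[4,4,0,1,7,5](1) P2=[6,2,2,3,3,5](0)
Move 3: P2 pit3 -> P1=[4,4,0,1,7,5](1) P2=[6,2,2,0,4,6](1)
Move 4: P2 pit4 -> P1=[5,5,0,1,7,5](1) P2=[6,2,2,0,0,7](2)
Move 5: P2 pit1 -> P1=[5,5,0,1,7,5](1) P2=[6,0,3,1,0,7](2)
Move 6: P1 pit5 -> P1=[5,5,0,1,7,0](2) P2=[7,1,4,2,0,7](2)

Answer: 2 2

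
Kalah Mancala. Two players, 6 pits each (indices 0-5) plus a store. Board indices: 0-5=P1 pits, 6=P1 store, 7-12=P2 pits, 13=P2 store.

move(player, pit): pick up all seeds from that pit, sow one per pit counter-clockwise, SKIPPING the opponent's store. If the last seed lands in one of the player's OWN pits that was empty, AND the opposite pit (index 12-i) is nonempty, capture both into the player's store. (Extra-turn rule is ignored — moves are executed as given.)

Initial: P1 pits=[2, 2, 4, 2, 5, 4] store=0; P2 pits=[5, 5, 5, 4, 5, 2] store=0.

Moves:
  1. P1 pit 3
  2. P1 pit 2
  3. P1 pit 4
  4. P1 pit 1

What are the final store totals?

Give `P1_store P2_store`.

Answer: 2 0

Derivation:
Move 1: P1 pit3 -> P1=[2,2,4,0,6,5](0) P2=[5,5,5,4,5,2](0)
Move 2: P1 pit2 -> P1=[2,2,0,1,7,6](1) P2=[5,5,5,4,5,2](0)
Move 3: P1 pit4 -> P1=[2,2,0,1,0,7](2) P2=[6,6,6,5,6,2](0)
Move 4: P1 pit1 -> P1=[2,0,1,2,0,7](2) P2=[6,6,6,5,6,2](0)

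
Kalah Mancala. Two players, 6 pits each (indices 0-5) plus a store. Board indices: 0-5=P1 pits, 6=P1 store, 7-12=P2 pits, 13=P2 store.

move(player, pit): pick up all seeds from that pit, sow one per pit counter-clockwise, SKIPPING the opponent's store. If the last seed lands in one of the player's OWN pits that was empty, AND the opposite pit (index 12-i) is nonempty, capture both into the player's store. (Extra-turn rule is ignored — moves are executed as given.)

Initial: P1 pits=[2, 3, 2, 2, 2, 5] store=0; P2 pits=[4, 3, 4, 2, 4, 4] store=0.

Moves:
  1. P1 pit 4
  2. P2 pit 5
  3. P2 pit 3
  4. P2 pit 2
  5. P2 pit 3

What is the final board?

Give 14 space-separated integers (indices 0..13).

Move 1: P1 pit4 -> P1=[2,3,2,2,0,6](1) P2=[4,3,4,2,4,4](0)
Move 2: P2 pit5 -> P1=[3,4,3,2,0,6](1) P2=[4,3,4,2,4,0](1)
Move 3: P2 pit3 -> P1=[0,4,3,2,0,6](1) P2=[4,3,4,0,5,0](5)
Move 4: P2 pit2 -> P1=[0,4,3,2,0,6](1) P2=[4,3,0,1,6,1](6)
Move 5: P2 pit3 -> P1=[0,4,3,2,0,6](1) P2=[4,3,0,0,7,1](6)

Answer: 0 4 3 2 0 6 1 4 3 0 0 7 1 6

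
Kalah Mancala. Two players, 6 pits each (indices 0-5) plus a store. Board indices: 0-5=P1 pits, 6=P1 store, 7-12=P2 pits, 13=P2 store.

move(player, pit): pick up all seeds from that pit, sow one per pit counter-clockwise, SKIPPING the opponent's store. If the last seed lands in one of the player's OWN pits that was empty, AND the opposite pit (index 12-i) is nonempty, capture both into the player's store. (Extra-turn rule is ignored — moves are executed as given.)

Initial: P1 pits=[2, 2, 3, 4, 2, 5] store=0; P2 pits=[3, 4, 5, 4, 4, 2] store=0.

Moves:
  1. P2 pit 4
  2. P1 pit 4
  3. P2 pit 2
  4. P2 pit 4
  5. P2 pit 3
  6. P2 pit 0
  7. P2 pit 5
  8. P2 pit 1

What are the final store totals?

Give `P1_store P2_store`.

Answer: 1 9

Derivation:
Move 1: P2 pit4 -> P1=[3,3,3,4,2,5](0) P2=[3,4,5,4,0,3](1)
Move 2: P1 pit4 -> P1=[3,3,3,4,0,6](1) P2=[3,4,5,4,0,3](1)
Move 3: P2 pit2 -> P1=[4,3,3,4,0,6](1) P2=[3,4,0,5,1,4](2)
Move 4: P2 pit4 -> P1=[4,3,3,4,0,6](1) P2=[3,4,0,5,0,5](2)
Move 5: P2 pit3 -> P1=[5,4,3,4,0,6](1) P2=[3,4,0,0,1,6](3)
Move 6: P2 pit0 -> P1=[5,4,0,4,0,6](1) P2=[0,5,1,0,1,6](7)
Move 7: P2 pit5 -> P1=[6,5,1,5,1,6](1) P2=[0,5,1,0,1,0](8)
Move 8: P2 pit1 -> P1=[6,5,1,5,1,6](1) P2=[0,0,2,1,2,1](9)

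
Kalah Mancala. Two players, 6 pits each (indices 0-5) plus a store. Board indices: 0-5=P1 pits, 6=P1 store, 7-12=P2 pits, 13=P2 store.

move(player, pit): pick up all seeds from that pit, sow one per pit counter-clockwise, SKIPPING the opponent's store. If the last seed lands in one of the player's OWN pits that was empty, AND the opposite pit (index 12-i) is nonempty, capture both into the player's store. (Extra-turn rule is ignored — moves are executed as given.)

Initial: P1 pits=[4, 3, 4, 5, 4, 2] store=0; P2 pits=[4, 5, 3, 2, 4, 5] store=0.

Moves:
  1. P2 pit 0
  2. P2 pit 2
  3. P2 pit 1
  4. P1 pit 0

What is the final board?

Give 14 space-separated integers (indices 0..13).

Move 1: P2 pit0 -> P1=[4,3,4,5,4,2](0) P2=[0,6,4,3,5,5](0)
Move 2: P2 pit2 -> P1=[4,3,4,5,4,2](0) P2=[0,6,0,4,6,6](1)
Move 3: P2 pit1 -> P1=[5,3,4,5,4,2](0) P2=[0,0,1,5,7,7](2)
Move 4: P1 pit0 -> P1=[0,4,5,6,5,3](0) P2=[0,0,1,5,7,7](2)

Answer: 0 4 5 6 5 3 0 0 0 1 5 7 7 2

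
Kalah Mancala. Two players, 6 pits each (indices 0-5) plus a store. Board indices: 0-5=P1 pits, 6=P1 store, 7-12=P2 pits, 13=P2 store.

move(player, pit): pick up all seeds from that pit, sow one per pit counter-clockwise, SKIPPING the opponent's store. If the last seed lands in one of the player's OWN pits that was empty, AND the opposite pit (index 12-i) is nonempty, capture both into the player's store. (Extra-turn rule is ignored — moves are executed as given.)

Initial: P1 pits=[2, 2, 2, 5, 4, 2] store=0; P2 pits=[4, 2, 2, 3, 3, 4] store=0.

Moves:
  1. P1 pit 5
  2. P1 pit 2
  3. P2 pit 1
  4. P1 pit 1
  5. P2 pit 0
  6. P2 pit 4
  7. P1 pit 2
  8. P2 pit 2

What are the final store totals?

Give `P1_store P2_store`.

Answer: 1 2

Derivation:
Move 1: P1 pit5 -> P1=[2,2,2,5,4,0](1) P2=[5,2,2,3,3,4](0)
Move 2: P1 pit2 -> P1=[2,2,0,6,5,0](1) P2=[5,2,2,3,3,4](0)
Move 3: P2 pit1 -> P1=[2,2,0,6,5,0](1) P2=[5,0,3,4,3,4](0)
Move 4: P1 pit1 -> P1=[2,0,1,7,5,0](1) P2=[5,0,3,4,3,4](0)
Move 5: P2 pit0 -> P1=[2,0,1,7,5,0](1) P2=[0,1,4,5,4,5](0)
Move 6: P2 pit4 -> P1=[3,1,1,7,5,0](1) P2=[0,1,4,5,0,6](1)
Move 7: P1 pit2 -> P1=[3,1,0,8,5,0](1) P2=[0,1,4,5,0,6](1)
Move 8: P2 pit2 -> P1=[3,1,0,8,5,0](1) P2=[0,1,0,6,1,7](2)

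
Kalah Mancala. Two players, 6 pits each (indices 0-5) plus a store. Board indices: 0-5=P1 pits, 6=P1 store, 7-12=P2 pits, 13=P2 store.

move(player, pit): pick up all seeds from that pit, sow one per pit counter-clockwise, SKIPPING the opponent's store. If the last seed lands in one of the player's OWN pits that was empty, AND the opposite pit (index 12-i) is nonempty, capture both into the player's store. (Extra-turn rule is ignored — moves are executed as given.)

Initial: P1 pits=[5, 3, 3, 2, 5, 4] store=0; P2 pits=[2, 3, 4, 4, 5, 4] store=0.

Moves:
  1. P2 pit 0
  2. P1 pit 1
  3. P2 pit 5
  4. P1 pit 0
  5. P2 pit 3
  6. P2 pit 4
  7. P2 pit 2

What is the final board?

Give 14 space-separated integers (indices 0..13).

Answer: 3 3 7 5 7 5 1 0 4 0 1 1 3 4

Derivation:
Move 1: P2 pit0 -> P1=[5,3,3,2,5,4](0) P2=[0,4,5,4,5,4](0)
Move 2: P1 pit1 -> P1=[5,0,4,3,6,4](0) P2=[0,4,5,4,5,4](0)
Move 3: P2 pit5 -> P1=[6,1,5,3,6,4](0) P2=[0,4,5,4,5,0](1)
Move 4: P1 pit0 -> P1=[0,2,6,4,7,5](1) P2=[0,4,5,4,5,0](1)
Move 5: P2 pit3 -> P1=[1,2,6,4,7,5](1) P2=[0,4,5,0,6,1](2)
Move 6: P2 pit4 -> P1=[2,3,7,5,7,5](1) P2=[0,4,5,0,0,2](3)
Move 7: P2 pit2 -> P1=[3,3,7,5,7,5](1) P2=[0,4,0,1,1,3](4)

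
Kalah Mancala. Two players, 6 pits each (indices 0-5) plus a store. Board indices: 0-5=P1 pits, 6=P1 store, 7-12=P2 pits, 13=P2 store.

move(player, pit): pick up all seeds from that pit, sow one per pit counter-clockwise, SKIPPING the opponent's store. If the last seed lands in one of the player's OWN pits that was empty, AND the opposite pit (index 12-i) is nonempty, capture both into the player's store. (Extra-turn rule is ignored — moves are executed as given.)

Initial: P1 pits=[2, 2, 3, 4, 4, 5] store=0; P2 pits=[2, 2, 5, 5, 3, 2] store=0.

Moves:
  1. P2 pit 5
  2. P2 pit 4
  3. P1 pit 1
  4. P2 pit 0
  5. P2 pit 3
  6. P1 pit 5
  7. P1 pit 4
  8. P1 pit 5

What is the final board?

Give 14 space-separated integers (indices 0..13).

Move 1: P2 pit5 -> P1=[3,2,3,4,4,5](0) P2=[2,2,5,5,3,0](1)
Move 2: P2 pit4 -> P1=[4,2,3,4,4,5](0) P2=[2,2,5,5,0,1](2)
Move 3: P1 pit1 -> P1=[4,0,4,5,4,5](0) P2=[2,2,5,5,0,1](2)
Move 4: P2 pit0 -> P1=[4,0,4,5,4,5](0) P2=[0,3,6,5,0,1](2)
Move 5: P2 pit3 -> P1=[5,1,4,5,4,5](0) P2=[0,3,6,0,1,2](3)
Move 6: P1 pit5 -> P1=[5,1,4,5,4,0](1) P2=[1,4,7,1,1,2](3)
Move 7: P1 pit4 -> P1=[5,1,4,5,0,1](2) P2=[2,5,7,1,1,2](3)
Move 8: P1 pit5 -> P1=[5,1,4,5,0,0](3) P2=[2,5,7,1,1,2](3)

Answer: 5 1 4 5 0 0 3 2 5 7 1 1 2 3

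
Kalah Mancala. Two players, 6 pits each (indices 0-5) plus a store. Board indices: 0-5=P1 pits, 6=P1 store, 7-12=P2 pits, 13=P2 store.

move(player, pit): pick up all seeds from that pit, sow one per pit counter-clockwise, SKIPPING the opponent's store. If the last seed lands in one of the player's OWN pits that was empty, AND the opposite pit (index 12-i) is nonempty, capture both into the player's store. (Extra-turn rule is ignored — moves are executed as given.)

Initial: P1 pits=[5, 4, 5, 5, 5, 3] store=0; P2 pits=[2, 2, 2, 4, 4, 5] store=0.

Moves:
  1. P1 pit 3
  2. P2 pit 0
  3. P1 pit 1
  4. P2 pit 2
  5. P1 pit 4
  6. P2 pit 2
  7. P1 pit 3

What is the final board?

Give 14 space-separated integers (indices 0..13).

Answer: 5 0 6 0 0 6 8 1 0 0 8 6 6 0

Derivation:
Move 1: P1 pit3 -> P1=[5,4,5,0,6,4](1) P2=[3,3,2,4,4,5](0)
Move 2: P2 pit0 -> P1=[5,4,5,0,6,4](1) P2=[0,4,3,5,4,5](0)
Move 3: P1 pit1 -> P1=[5,0,6,1,7,5](1) P2=[0,4,3,5,4,5](0)
Move 4: P2 pit2 -> P1=[5,0,6,1,7,5](1) P2=[0,4,0,6,5,6](0)
Move 5: P1 pit4 -> P1=[5,0,6,1,0,6](2) P2=[1,5,1,7,6,6](0)
Move 6: P2 pit2 -> P1=[5,0,6,1,0,6](2) P2=[1,5,0,8,6,6](0)
Move 7: P1 pit3 -> P1=[5,0,6,0,0,6](8) P2=[1,0,0,8,6,6](0)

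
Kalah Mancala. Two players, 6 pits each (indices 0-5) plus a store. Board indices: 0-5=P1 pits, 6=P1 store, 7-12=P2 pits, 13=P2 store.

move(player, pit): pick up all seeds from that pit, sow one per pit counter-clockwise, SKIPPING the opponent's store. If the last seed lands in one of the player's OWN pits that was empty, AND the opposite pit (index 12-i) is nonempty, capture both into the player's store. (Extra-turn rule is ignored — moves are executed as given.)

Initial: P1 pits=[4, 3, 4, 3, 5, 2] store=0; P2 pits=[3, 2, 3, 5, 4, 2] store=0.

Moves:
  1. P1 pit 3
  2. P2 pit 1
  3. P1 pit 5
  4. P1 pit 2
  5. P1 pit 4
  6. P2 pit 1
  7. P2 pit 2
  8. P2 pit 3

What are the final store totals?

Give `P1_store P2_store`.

Move 1: P1 pit3 -> P1=[4,3,4,0,6,3](1) P2=[3,2,3,5,4,2](0)
Move 2: P2 pit1 -> P1=[4,3,4,0,6,3](1) P2=[3,0,4,6,4,2](0)
Move 3: P1 pit5 -> P1=[4,3,4,0,6,0](2) P2=[4,1,4,6,4,2](0)
Move 4: P1 pit2 -> P1=[4,3,0,1,7,1](3) P2=[4,1,4,6,4,2](0)
Move 5: P1 pit4 -> P1=[4,3,0,1,0,2](4) P2=[5,2,5,7,5,2](0)
Move 6: P2 pit1 -> P1=[4,3,0,1,0,2](4) P2=[5,0,6,8,5,2](0)
Move 7: P2 pit2 -> P1=[5,4,0,1,0,2](4) P2=[5,0,0,9,6,3](1)
Move 8: P2 pit3 -> P1=[6,5,1,2,1,3](4) P2=[5,0,0,0,7,4](2)

Answer: 4 2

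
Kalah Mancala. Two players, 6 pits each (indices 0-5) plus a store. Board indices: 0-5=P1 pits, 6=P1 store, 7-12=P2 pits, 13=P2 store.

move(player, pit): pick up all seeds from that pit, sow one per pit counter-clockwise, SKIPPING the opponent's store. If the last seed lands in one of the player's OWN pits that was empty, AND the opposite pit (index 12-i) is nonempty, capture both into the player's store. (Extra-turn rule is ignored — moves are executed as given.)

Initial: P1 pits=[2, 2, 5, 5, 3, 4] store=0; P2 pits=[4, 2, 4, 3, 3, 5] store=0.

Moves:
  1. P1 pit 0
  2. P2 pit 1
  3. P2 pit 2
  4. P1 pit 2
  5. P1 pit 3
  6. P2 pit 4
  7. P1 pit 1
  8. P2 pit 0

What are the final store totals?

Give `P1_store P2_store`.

Answer: 2 3

Derivation:
Move 1: P1 pit0 -> P1=[0,3,6,5,3,4](0) P2=[4,2,4,3,3,5](0)
Move 2: P2 pit1 -> P1=[0,3,6,5,3,4](0) P2=[4,0,5,4,3,5](0)
Move 3: P2 pit2 -> P1=[1,3,6,5,3,4](0) P2=[4,0,0,5,4,6](1)
Move 4: P1 pit2 -> P1=[1,3,0,6,4,5](1) P2=[5,1,0,5,4,6](1)
Move 5: P1 pit3 -> P1=[1,3,0,0,5,6](2) P2=[6,2,1,5,4,6](1)
Move 6: P2 pit4 -> P1=[2,4,0,0,5,6](2) P2=[6,2,1,5,0,7](2)
Move 7: P1 pit1 -> P1=[2,0,1,1,6,7](2) P2=[6,2,1,5,0,7](2)
Move 8: P2 pit0 -> P1=[2,0,1,1,6,7](2) P2=[0,3,2,6,1,8](3)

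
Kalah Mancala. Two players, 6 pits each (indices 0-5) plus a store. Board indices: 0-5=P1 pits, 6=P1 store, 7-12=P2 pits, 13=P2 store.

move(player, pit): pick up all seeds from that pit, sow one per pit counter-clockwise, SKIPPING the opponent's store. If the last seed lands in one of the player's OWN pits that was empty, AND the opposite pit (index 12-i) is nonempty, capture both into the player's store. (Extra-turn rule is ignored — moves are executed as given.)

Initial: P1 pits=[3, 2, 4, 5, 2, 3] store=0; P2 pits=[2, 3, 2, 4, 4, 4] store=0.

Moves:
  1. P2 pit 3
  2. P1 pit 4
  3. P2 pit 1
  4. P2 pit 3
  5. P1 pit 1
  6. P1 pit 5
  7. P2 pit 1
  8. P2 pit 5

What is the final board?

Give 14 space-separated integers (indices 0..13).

Move 1: P2 pit3 -> P1=[4,2,4,5,2,3](0) P2=[2,3,2,0,5,5](1)
Move 2: P1 pit4 -> P1=[4,2,4,5,0,4](1) P2=[2,3,2,0,5,5](1)
Move 3: P2 pit1 -> P1=[4,2,4,5,0,4](1) P2=[2,0,3,1,6,5](1)
Move 4: P2 pit3 -> P1=[4,2,4,5,0,4](1) P2=[2,0,3,0,7,5](1)
Move 5: P1 pit1 -> P1=[4,0,5,6,0,4](1) P2=[2,0,3,0,7,5](1)
Move 6: P1 pit5 -> P1=[4,0,5,6,0,0](2) P2=[3,1,4,0,7,5](1)
Move 7: P2 pit1 -> P1=[4,0,5,6,0,0](2) P2=[3,0,5,0,7,5](1)
Move 8: P2 pit5 -> P1=[5,1,6,7,0,0](2) P2=[3,0,5,0,7,0](2)

Answer: 5 1 6 7 0 0 2 3 0 5 0 7 0 2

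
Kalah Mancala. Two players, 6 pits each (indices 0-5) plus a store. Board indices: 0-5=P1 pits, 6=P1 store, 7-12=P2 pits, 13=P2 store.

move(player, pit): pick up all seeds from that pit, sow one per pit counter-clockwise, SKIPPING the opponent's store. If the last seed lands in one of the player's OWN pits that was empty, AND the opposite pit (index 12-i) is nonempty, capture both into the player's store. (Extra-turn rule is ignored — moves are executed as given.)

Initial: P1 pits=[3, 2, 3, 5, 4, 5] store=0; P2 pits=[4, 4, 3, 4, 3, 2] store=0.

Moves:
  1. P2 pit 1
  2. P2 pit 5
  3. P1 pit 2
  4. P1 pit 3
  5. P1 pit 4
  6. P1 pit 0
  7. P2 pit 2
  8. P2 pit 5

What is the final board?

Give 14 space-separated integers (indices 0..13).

Answer: 1 5 1 1 0 8 5 6 0 0 7 5 0 3

Derivation:
Move 1: P2 pit1 -> P1=[3,2,3,5,4,5](0) P2=[4,0,4,5,4,3](0)
Move 2: P2 pit5 -> P1=[4,3,3,5,4,5](0) P2=[4,0,4,5,4,0](1)
Move 3: P1 pit2 -> P1=[4,3,0,6,5,6](0) P2=[4,0,4,5,4,0](1)
Move 4: P1 pit3 -> P1=[4,3,0,0,6,7](1) P2=[5,1,5,5,4,0](1)
Move 5: P1 pit4 -> P1=[4,3,0,0,0,8](2) P2=[6,2,6,6,4,0](1)
Move 6: P1 pit0 -> P1=[0,4,1,1,0,8](5) P2=[6,0,6,6,4,0](1)
Move 7: P2 pit2 -> P1=[1,5,1,1,0,8](5) P2=[6,0,0,7,5,1](2)
Move 8: P2 pit5 -> P1=[1,5,1,1,0,8](5) P2=[6,0,0,7,5,0](3)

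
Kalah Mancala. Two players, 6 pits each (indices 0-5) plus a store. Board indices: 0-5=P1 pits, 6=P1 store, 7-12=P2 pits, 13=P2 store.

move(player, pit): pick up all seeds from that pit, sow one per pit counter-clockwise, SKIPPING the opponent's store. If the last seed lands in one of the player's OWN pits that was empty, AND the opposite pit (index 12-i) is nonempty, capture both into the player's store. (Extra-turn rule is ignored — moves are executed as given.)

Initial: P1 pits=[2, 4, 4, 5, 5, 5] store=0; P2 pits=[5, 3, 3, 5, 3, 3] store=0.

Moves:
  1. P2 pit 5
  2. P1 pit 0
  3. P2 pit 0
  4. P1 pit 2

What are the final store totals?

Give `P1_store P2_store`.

Answer: 1 1

Derivation:
Move 1: P2 pit5 -> P1=[3,5,4,5,5,5](0) P2=[5,3,3,5,3,0](1)
Move 2: P1 pit0 -> P1=[0,6,5,6,5,5](0) P2=[5,3,3,5,3,0](1)
Move 3: P2 pit0 -> P1=[0,6,5,6,5,5](0) P2=[0,4,4,6,4,1](1)
Move 4: P1 pit2 -> P1=[0,6,0,7,6,6](1) P2=[1,4,4,6,4,1](1)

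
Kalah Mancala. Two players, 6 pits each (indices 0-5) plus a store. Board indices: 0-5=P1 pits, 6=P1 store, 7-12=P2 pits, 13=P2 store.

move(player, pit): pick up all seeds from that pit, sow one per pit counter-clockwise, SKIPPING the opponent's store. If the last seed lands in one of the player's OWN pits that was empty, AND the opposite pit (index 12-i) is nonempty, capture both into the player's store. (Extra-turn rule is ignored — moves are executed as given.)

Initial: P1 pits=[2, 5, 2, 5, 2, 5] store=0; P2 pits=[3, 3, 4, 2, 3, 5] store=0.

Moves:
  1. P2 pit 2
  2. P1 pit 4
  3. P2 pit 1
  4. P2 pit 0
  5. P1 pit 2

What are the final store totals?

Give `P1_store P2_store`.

Answer: 3 1

Derivation:
Move 1: P2 pit2 -> P1=[2,5,2,5,2,5](0) P2=[3,3,0,3,4,6](1)
Move 2: P1 pit4 -> P1=[2,5,2,5,0,6](1) P2=[3,3,0,3,4,6](1)
Move 3: P2 pit1 -> P1=[2,5,2,5,0,6](1) P2=[3,0,1,4,5,6](1)
Move 4: P2 pit0 -> P1=[2,5,2,5,0,6](1) P2=[0,1,2,5,5,6](1)
Move 5: P1 pit2 -> P1=[2,5,0,6,0,6](3) P2=[0,0,2,5,5,6](1)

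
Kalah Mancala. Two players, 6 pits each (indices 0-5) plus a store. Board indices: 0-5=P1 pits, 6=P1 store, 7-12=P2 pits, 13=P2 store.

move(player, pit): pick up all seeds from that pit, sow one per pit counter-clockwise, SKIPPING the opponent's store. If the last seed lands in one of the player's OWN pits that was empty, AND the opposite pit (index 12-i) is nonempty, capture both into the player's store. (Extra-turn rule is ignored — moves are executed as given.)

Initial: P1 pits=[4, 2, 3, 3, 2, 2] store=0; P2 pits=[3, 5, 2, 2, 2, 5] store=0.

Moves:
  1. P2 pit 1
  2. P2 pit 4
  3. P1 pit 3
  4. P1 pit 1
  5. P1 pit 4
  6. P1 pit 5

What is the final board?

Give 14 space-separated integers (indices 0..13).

Answer: 5 0 4 0 0 0 7 5 1 1 3 0 7 2

Derivation:
Move 1: P2 pit1 -> P1=[4,2,3,3,2,2](0) P2=[3,0,3,3,3,6](1)
Move 2: P2 pit4 -> P1=[5,2,3,3,2,2](0) P2=[3,0,3,3,0,7](2)
Move 3: P1 pit3 -> P1=[5,2,3,0,3,3](1) P2=[3,0,3,3,0,7](2)
Move 4: P1 pit1 -> P1=[5,0,4,0,3,3](5) P2=[3,0,0,3,0,7](2)
Move 5: P1 pit4 -> P1=[5,0,4,0,0,4](6) P2=[4,0,0,3,0,7](2)
Move 6: P1 pit5 -> P1=[5,0,4,0,0,0](7) P2=[5,1,1,3,0,7](2)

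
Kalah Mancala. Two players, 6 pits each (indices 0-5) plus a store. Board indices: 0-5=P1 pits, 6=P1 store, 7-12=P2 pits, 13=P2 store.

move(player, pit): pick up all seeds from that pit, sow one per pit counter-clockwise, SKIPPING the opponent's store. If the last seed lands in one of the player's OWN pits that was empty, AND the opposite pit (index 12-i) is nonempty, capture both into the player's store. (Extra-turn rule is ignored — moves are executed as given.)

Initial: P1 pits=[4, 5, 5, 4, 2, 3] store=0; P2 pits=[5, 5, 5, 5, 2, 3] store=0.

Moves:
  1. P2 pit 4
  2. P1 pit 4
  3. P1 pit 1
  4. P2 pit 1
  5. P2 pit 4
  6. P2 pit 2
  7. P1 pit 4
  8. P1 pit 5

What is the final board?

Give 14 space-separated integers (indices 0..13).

Answer: 5 1 6 5 0 0 3 6 1 1 8 2 7 3

Derivation:
Move 1: P2 pit4 -> P1=[4,5,5,4,2,3](0) P2=[5,5,5,5,0,4](1)
Move 2: P1 pit4 -> P1=[4,5,5,4,0,4](1) P2=[5,5,5,5,0,4](1)
Move 3: P1 pit1 -> P1=[4,0,6,5,1,5](2) P2=[5,5,5,5,0,4](1)
Move 4: P2 pit1 -> P1=[4,0,6,5,1,5](2) P2=[5,0,6,6,1,5](2)
Move 5: P2 pit4 -> P1=[4,0,6,5,1,5](2) P2=[5,0,6,6,0,6](2)
Move 6: P2 pit2 -> P1=[5,1,6,5,1,5](2) P2=[5,0,0,7,1,7](3)
Move 7: P1 pit4 -> P1=[5,1,6,5,0,6](2) P2=[5,0,0,7,1,7](3)
Move 8: P1 pit5 -> P1=[5,1,6,5,0,0](3) P2=[6,1,1,8,2,7](3)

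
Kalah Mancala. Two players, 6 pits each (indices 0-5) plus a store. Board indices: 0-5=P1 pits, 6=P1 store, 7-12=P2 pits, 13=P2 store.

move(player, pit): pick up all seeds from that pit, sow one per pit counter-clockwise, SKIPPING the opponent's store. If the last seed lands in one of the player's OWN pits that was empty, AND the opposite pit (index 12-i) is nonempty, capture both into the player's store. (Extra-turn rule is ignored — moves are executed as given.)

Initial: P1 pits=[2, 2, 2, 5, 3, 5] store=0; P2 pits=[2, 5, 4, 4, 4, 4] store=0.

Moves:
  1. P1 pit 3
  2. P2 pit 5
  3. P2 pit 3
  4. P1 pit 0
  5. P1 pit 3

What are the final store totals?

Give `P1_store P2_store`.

Answer: 1 2

Derivation:
Move 1: P1 pit3 -> P1=[2,2,2,0,4,6](1) P2=[3,6,4,4,4,4](0)
Move 2: P2 pit5 -> P1=[3,3,3,0,4,6](1) P2=[3,6,4,4,4,0](1)
Move 3: P2 pit3 -> P1=[4,3,3,0,4,6](1) P2=[3,6,4,0,5,1](2)
Move 4: P1 pit0 -> P1=[0,4,4,1,5,6](1) P2=[3,6,4,0,5,1](2)
Move 5: P1 pit3 -> P1=[0,4,4,0,6,6](1) P2=[3,6,4,0,5,1](2)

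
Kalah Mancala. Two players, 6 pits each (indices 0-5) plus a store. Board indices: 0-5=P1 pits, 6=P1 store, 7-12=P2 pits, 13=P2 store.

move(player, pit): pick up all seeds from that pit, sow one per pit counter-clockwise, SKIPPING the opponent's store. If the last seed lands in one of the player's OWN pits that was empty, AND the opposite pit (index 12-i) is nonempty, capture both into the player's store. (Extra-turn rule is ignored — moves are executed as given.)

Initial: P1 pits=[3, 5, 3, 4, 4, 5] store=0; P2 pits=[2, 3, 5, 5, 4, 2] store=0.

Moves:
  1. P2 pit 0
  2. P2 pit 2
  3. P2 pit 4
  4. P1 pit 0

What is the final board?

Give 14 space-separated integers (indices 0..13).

Answer: 0 8 5 5 5 6 0 0 4 0 6 0 4 2

Derivation:
Move 1: P2 pit0 -> P1=[3,5,3,4,4,5](0) P2=[0,4,6,5,4,2](0)
Move 2: P2 pit2 -> P1=[4,6,3,4,4,5](0) P2=[0,4,0,6,5,3](1)
Move 3: P2 pit4 -> P1=[5,7,4,4,4,5](0) P2=[0,4,0,6,0,4](2)
Move 4: P1 pit0 -> P1=[0,8,5,5,5,6](0) P2=[0,4,0,6,0,4](2)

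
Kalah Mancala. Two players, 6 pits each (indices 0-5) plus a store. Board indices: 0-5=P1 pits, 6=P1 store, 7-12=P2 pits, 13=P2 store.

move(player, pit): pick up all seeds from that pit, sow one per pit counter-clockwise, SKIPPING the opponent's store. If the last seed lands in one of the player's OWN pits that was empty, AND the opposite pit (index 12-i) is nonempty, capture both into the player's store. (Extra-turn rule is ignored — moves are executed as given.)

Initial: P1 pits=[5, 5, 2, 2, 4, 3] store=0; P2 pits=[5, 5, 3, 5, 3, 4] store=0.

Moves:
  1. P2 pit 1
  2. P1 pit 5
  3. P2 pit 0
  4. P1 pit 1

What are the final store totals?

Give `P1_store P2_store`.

Move 1: P2 pit1 -> P1=[5,5,2,2,4,3](0) P2=[5,0,4,6,4,5](1)
Move 2: P1 pit5 -> P1=[5,5,2,2,4,0](1) P2=[6,1,4,6,4,5](1)
Move 3: P2 pit0 -> P1=[5,5,2,2,4,0](1) P2=[0,2,5,7,5,6](2)
Move 4: P1 pit1 -> P1=[5,0,3,3,5,1](2) P2=[0,2,5,7,5,6](2)

Answer: 2 2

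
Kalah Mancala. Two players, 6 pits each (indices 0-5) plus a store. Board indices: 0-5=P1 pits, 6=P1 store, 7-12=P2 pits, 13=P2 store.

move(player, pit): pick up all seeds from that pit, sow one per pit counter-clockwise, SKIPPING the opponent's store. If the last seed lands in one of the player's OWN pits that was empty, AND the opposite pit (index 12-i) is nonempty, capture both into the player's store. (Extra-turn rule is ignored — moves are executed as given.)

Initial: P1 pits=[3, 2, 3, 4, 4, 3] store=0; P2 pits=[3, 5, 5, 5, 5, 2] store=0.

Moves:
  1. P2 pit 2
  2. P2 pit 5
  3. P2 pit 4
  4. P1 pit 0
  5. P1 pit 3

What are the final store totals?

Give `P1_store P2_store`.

Answer: 2 3

Derivation:
Move 1: P2 pit2 -> P1=[4,2,3,4,4,3](0) P2=[3,5,0,6,6,3](1)
Move 2: P2 pit5 -> P1=[5,3,3,4,4,3](0) P2=[3,5,0,6,6,0](2)
Move 3: P2 pit4 -> P1=[6,4,4,5,4,3](0) P2=[3,5,0,6,0,1](3)
Move 4: P1 pit0 -> P1=[0,5,5,6,5,4](1) P2=[3,5,0,6,0,1](3)
Move 5: P1 pit3 -> P1=[0,5,5,0,6,5](2) P2=[4,6,1,6,0,1](3)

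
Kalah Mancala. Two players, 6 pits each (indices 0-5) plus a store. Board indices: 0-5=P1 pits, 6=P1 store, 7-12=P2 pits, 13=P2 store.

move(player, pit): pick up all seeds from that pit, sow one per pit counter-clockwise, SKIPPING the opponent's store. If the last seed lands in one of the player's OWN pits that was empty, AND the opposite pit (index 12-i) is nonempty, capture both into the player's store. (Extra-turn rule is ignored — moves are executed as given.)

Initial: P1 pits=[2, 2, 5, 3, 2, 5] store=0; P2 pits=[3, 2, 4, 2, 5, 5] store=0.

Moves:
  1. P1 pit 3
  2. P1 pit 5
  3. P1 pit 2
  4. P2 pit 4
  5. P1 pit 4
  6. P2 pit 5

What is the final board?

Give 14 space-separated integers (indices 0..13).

Answer: 4 4 2 3 1 2 4 6 4 5 3 0 0 2

Derivation:
Move 1: P1 pit3 -> P1=[2,2,5,0,3,6](1) P2=[3,2,4,2,5,5](0)
Move 2: P1 pit5 -> P1=[2,2,5,0,3,0](2) P2=[4,3,5,3,6,5](0)
Move 3: P1 pit2 -> P1=[2,2,0,1,4,1](3) P2=[5,3,5,3,6,5](0)
Move 4: P2 pit4 -> P1=[3,3,1,2,4,1](3) P2=[5,3,5,3,0,6](1)
Move 5: P1 pit4 -> P1=[3,3,1,2,0,2](4) P2=[6,4,5,3,0,6](1)
Move 6: P2 pit5 -> P1=[4,4,2,3,1,2](4) P2=[6,4,5,3,0,0](2)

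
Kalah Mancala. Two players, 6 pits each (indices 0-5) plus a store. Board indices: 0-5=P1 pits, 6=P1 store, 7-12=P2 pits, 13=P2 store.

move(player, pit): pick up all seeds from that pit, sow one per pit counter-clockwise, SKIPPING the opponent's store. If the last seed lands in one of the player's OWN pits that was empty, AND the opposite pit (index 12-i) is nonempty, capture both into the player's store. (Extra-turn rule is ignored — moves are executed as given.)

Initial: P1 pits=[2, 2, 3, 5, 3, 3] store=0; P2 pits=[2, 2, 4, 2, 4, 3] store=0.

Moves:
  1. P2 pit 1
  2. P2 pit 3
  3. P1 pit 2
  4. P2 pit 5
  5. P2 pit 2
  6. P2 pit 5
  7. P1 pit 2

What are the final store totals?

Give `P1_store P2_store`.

Answer: 0 4

Derivation:
Move 1: P2 pit1 -> P1=[2,2,3,5,3,3](0) P2=[2,0,5,3,4,3](0)
Move 2: P2 pit3 -> P1=[2,2,3,5,3,3](0) P2=[2,0,5,0,5,4](1)
Move 3: P1 pit2 -> P1=[2,2,0,6,4,4](0) P2=[2,0,5,0,5,4](1)
Move 4: P2 pit5 -> P1=[3,3,1,6,4,4](0) P2=[2,0,5,0,5,0](2)
Move 5: P2 pit2 -> P1=[4,3,1,6,4,4](0) P2=[2,0,0,1,6,1](3)
Move 6: P2 pit5 -> P1=[4,3,1,6,4,4](0) P2=[2,0,0,1,6,0](4)
Move 7: P1 pit2 -> P1=[4,3,0,7,4,4](0) P2=[2,0,0,1,6,0](4)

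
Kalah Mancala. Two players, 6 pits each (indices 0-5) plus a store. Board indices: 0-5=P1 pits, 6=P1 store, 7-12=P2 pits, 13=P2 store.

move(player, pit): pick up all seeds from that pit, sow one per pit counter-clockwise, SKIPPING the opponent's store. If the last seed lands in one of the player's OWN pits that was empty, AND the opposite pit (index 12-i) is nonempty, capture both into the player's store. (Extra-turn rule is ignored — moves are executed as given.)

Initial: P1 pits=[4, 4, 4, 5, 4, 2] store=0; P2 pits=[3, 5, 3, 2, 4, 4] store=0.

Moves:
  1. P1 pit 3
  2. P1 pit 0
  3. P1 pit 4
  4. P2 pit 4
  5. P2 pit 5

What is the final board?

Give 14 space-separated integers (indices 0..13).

Answer: 2 7 6 2 0 4 2 5 7 4 3 0 0 2

Derivation:
Move 1: P1 pit3 -> P1=[4,4,4,0,5,3](1) P2=[4,6,3,2,4,4](0)
Move 2: P1 pit0 -> P1=[0,5,5,1,6,3](1) P2=[4,6,3,2,4,4](0)
Move 3: P1 pit4 -> P1=[0,5,5,1,0,4](2) P2=[5,7,4,3,4,4](0)
Move 4: P2 pit4 -> P1=[1,6,5,1,0,4](2) P2=[5,7,4,3,0,5](1)
Move 5: P2 pit5 -> P1=[2,7,6,2,0,4](2) P2=[5,7,4,3,0,0](2)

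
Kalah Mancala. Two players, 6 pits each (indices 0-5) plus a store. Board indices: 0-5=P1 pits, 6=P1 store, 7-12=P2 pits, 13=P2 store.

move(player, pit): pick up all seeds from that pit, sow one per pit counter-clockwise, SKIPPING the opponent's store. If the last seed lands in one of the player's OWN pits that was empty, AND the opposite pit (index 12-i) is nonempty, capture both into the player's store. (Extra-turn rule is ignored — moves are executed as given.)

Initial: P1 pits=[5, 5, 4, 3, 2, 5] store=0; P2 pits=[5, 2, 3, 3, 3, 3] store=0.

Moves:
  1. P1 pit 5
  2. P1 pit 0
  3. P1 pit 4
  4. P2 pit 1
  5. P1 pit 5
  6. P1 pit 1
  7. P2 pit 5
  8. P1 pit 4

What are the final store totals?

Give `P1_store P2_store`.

Move 1: P1 pit5 -> P1=[5,5,4,3,2,0](1) P2=[6,3,4,4,3,3](0)
Move 2: P1 pit0 -> P1=[0,6,5,4,3,0](8) P2=[0,3,4,4,3,3](0)
Move 3: P1 pit4 -> P1=[0,6,5,4,0,1](9) P2=[1,3,4,4,3,3](0)
Move 4: P2 pit1 -> P1=[0,6,5,4,0,1](9) P2=[1,0,5,5,4,3](0)
Move 5: P1 pit5 -> P1=[0,6,5,4,0,0](10) P2=[1,0,5,5,4,3](0)
Move 6: P1 pit1 -> P1=[0,0,6,5,1,1](11) P2=[2,0,5,5,4,3](0)
Move 7: P2 pit5 -> P1=[1,1,6,5,1,1](11) P2=[2,0,5,5,4,0](1)
Move 8: P1 pit4 -> P1=[1,1,6,5,0,2](11) P2=[2,0,5,5,4,0](1)

Answer: 11 1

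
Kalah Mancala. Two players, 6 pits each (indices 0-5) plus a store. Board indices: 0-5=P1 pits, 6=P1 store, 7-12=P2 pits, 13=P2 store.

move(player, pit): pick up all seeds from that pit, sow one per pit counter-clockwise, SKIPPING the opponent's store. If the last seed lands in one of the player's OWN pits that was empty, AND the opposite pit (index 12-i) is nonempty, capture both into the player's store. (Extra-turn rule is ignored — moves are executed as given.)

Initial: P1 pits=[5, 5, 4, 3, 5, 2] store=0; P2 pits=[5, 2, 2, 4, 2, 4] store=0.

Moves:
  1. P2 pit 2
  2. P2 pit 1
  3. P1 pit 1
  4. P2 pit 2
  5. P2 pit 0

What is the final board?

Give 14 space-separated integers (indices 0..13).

Answer: 5 0 5 4 6 3 1 0 1 1 8 4 5 0

Derivation:
Move 1: P2 pit2 -> P1=[5,5,4,3,5,2](0) P2=[5,2,0,5,3,4](0)
Move 2: P2 pit1 -> P1=[5,5,4,3,5,2](0) P2=[5,0,1,6,3,4](0)
Move 3: P1 pit1 -> P1=[5,0,5,4,6,3](1) P2=[5,0,1,6,3,4](0)
Move 4: P2 pit2 -> P1=[5,0,5,4,6,3](1) P2=[5,0,0,7,3,4](0)
Move 5: P2 pit0 -> P1=[5,0,5,4,6,3](1) P2=[0,1,1,8,4,5](0)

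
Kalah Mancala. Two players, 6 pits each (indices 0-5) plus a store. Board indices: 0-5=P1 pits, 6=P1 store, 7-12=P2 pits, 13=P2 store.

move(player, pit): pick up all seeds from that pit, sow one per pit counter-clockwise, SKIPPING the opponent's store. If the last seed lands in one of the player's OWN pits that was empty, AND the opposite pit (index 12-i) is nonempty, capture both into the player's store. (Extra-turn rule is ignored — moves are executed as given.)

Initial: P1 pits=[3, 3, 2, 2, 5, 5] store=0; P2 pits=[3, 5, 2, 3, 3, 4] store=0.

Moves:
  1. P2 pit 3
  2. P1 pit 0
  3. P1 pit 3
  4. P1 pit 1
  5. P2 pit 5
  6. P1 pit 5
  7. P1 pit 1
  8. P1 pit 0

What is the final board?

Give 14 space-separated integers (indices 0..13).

Answer: 0 0 6 2 7 0 8 4 6 3 1 0 1 2

Derivation:
Move 1: P2 pit3 -> P1=[3,3,2,2,5,5](0) P2=[3,5,2,0,4,5](1)
Move 2: P1 pit0 -> P1=[0,4,3,3,5,5](0) P2=[3,5,2,0,4,5](1)
Move 3: P1 pit3 -> P1=[0,4,3,0,6,6](1) P2=[3,5,2,0,4,5](1)
Move 4: P1 pit1 -> P1=[0,0,4,1,7,7](1) P2=[3,5,2,0,4,5](1)
Move 5: P2 pit5 -> P1=[1,1,5,2,7,7](1) P2=[3,5,2,0,4,0](2)
Move 6: P1 pit5 -> P1=[1,1,5,2,7,0](2) P2=[4,6,3,1,5,1](2)
Move 7: P1 pit1 -> P1=[1,0,6,2,7,0](2) P2=[4,6,3,1,5,1](2)
Move 8: P1 pit0 -> P1=[0,0,6,2,7,0](8) P2=[4,6,3,1,0,1](2)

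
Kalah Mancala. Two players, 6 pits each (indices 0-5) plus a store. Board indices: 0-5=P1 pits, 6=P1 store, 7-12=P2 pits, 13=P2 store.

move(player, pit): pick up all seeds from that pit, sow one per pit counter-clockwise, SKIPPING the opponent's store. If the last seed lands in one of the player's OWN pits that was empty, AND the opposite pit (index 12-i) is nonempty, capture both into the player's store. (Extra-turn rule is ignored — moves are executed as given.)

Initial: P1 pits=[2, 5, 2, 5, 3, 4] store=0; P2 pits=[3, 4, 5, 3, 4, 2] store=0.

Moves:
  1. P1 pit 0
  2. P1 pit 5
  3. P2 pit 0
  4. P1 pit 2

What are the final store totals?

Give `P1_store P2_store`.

Move 1: P1 pit0 -> P1=[0,6,3,5,3,4](0) P2=[3,4,5,3,4,2](0)
Move 2: P1 pit5 -> P1=[0,6,3,5,3,0](1) P2=[4,5,6,3,4,2](0)
Move 3: P2 pit0 -> P1=[0,6,3,5,3,0](1) P2=[0,6,7,4,5,2](0)
Move 4: P1 pit2 -> P1=[0,6,0,6,4,1](1) P2=[0,6,7,4,5,2](0)

Answer: 1 0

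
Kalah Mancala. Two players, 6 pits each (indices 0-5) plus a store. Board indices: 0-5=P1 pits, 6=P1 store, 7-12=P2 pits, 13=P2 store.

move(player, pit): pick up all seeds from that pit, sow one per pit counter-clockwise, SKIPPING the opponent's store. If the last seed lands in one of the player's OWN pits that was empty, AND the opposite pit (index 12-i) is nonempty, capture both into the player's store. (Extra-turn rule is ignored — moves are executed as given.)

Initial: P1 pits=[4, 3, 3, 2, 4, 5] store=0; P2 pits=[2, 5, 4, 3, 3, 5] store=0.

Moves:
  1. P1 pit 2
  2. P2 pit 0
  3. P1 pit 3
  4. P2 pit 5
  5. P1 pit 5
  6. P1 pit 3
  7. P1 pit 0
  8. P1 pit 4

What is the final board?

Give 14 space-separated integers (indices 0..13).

Move 1: P1 pit2 -> P1=[4,3,0,3,5,6](0) P2=[2,5,4,3,3,5](0)
Move 2: P2 pit0 -> P1=[4,3,0,3,5,6](0) P2=[0,6,5,3,3,5](0)
Move 3: P1 pit3 -> P1=[4,3,0,0,6,7](1) P2=[0,6,5,3,3,5](0)
Move 4: P2 pit5 -> P1=[5,4,1,1,6,7](1) P2=[0,6,5,3,3,0](1)
Move 5: P1 pit5 -> P1=[5,4,1,1,6,0](2) P2=[1,7,6,4,4,1](1)
Move 6: P1 pit3 -> P1=[5,4,1,0,7,0](2) P2=[1,7,6,4,4,1](1)
Move 7: P1 pit0 -> P1=[0,5,2,1,8,0](4) P2=[0,7,6,4,4,1](1)
Move 8: P1 pit4 -> P1=[0,5,2,1,0,1](5) P2=[1,8,7,5,5,2](1)

Answer: 0 5 2 1 0 1 5 1 8 7 5 5 2 1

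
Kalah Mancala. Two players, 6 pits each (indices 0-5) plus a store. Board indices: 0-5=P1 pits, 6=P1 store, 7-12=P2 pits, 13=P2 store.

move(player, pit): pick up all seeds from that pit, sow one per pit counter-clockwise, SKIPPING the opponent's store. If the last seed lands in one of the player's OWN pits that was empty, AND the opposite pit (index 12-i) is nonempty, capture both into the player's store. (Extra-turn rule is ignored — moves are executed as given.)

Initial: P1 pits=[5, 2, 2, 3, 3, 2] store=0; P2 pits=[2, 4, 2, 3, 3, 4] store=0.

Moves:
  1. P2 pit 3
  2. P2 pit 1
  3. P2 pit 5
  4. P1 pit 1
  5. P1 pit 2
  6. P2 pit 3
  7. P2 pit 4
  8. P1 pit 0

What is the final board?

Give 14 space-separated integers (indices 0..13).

Move 1: P2 pit3 -> P1=[5,2,2,3,3,2](0) P2=[2,4,2,0,4,5](1)
Move 2: P2 pit1 -> P1=[5,2,2,3,3,2](0) P2=[2,0,3,1,5,6](1)
Move 3: P2 pit5 -> P1=[6,3,3,4,4,2](0) P2=[2,0,3,1,5,0](2)
Move 4: P1 pit1 -> P1=[6,0,4,5,5,2](0) P2=[2,0,3,1,5,0](2)
Move 5: P1 pit2 -> P1=[6,0,0,6,6,3](1) P2=[2,0,3,1,5,0](2)
Move 6: P2 pit3 -> P1=[6,0,0,6,6,3](1) P2=[2,0,3,0,6,0](2)
Move 7: P2 pit4 -> P1=[7,1,1,7,6,3](1) P2=[2,0,3,0,0,1](3)
Move 8: P1 pit0 -> P1=[0,2,2,8,7,4](2) P2=[3,0,3,0,0,1](3)

Answer: 0 2 2 8 7 4 2 3 0 3 0 0 1 3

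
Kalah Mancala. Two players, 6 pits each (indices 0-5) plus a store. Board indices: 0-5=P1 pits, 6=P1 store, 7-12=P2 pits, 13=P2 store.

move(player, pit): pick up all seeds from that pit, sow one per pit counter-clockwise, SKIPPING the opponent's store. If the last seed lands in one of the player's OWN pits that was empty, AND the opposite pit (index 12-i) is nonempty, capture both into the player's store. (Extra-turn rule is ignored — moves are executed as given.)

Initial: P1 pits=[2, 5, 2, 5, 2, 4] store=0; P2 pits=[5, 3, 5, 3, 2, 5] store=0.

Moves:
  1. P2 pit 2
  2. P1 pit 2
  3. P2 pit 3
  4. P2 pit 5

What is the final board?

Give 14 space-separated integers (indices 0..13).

Answer: 5 6 1 7 4 5 0 5 3 0 0 4 0 3

Derivation:
Move 1: P2 pit2 -> P1=[3,5,2,5,2,4](0) P2=[5,3,0,4,3,6](1)
Move 2: P1 pit2 -> P1=[3,5,0,6,3,4](0) P2=[5,3,0,4,3,6](1)
Move 3: P2 pit3 -> P1=[4,5,0,6,3,4](0) P2=[5,3,0,0,4,7](2)
Move 4: P2 pit5 -> P1=[5,6,1,7,4,5](0) P2=[5,3,0,0,4,0](3)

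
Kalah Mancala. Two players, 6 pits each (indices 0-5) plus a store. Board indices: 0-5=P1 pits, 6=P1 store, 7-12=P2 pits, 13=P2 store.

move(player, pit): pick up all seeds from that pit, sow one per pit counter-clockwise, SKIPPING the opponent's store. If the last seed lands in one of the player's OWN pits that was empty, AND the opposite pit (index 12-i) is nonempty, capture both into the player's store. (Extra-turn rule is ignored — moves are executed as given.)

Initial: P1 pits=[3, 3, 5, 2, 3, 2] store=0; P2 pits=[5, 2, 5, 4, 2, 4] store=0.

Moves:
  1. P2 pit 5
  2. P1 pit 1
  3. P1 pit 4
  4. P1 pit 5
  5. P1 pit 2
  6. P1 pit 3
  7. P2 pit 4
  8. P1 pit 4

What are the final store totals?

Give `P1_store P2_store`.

Answer: 5 2

Derivation:
Move 1: P2 pit5 -> P1=[4,4,6,2,3,2](0) P2=[5,2,5,4,2,0](1)
Move 2: P1 pit1 -> P1=[4,0,7,3,4,3](0) P2=[5,2,5,4,2,0](1)
Move 3: P1 pit4 -> P1=[4,0,7,3,0,4](1) P2=[6,3,5,4,2,0](1)
Move 4: P1 pit5 -> P1=[4,0,7,3,0,0](2) P2=[7,4,6,4,2,0](1)
Move 5: P1 pit2 -> P1=[4,0,0,4,1,1](3) P2=[8,5,7,4,2,0](1)
Move 6: P1 pit3 -> P1=[4,0,0,0,2,2](4) P2=[9,5,7,4,2,0](1)
Move 7: P2 pit4 -> P1=[4,0,0,0,2,2](4) P2=[9,5,7,4,0,1](2)
Move 8: P1 pit4 -> P1=[4,0,0,0,0,3](5) P2=[9,5,7,4,0,1](2)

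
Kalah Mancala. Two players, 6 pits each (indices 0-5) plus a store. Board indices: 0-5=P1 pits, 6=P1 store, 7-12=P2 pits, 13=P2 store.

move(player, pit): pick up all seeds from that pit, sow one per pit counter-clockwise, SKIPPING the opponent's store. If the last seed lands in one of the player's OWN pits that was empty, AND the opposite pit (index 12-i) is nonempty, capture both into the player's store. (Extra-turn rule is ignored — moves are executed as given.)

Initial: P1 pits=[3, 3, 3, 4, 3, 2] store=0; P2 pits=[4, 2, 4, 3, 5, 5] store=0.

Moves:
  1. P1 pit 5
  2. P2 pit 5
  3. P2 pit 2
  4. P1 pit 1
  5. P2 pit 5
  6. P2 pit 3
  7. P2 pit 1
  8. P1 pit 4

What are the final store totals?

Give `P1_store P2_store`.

Answer: 8 10

Derivation:
Move 1: P1 pit5 -> P1=[3,3,3,4,3,0](1) P2=[5,2,4,3,5,5](0)
Move 2: P2 pit5 -> P1=[4,4,4,5,3,0](1) P2=[5,2,4,3,5,0](1)
Move 3: P2 pit2 -> P1=[4,4,4,5,3,0](1) P2=[5,2,0,4,6,1](2)
Move 4: P1 pit1 -> P1=[4,0,5,6,4,0](7) P2=[0,2,0,4,6,1](2)
Move 5: P2 pit5 -> P1=[4,0,5,6,4,0](7) P2=[0,2,0,4,6,0](3)
Move 6: P2 pit3 -> P1=[5,0,5,6,4,0](7) P2=[0,2,0,0,7,1](4)
Move 7: P2 pit1 -> P1=[5,0,0,6,4,0](7) P2=[0,0,1,0,7,1](10)
Move 8: P1 pit4 -> P1=[5,0,0,6,0,1](8) P2=[1,1,1,0,7,1](10)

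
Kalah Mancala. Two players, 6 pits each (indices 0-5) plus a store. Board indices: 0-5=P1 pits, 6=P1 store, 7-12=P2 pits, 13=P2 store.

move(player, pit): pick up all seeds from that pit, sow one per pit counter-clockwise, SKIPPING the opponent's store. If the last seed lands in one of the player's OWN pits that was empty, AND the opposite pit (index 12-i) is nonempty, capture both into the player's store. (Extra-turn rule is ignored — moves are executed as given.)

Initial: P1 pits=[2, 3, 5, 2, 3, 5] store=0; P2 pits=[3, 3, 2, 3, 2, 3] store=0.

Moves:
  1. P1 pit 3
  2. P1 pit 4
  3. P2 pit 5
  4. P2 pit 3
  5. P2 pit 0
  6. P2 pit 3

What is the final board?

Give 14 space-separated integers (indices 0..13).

Move 1: P1 pit3 -> P1=[2,3,5,0,4,6](0) P2=[3,3,2,3,2,3](0)
Move 2: P1 pit4 -> P1=[2,3,5,0,0,7](1) P2=[4,4,2,3,2,3](0)
Move 3: P2 pit5 -> P1=[3,4,5,0,0,7](1) P2=[4,4,2,3,2,0](1)
Move 4: P2 pit3 -> P1=[3,4,5,0,0,7](1) P2=[4,4,2,0,3,1](2)
Move 5: P2 pit0 -> P1=[3,4,5,0,0,7](1) P2=[0,5,3,1,4,1](2)
Move 6: P2 pit3 -> P1=[3,4,5,0,0,7](1) P2=[0,5,3,0,5,1](2)

Answer: 3 4 5 0 0 7 1 0 5 3 0 5 1 2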